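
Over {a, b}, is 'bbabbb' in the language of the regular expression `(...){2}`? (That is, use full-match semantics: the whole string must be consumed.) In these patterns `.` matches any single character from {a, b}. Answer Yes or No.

Yes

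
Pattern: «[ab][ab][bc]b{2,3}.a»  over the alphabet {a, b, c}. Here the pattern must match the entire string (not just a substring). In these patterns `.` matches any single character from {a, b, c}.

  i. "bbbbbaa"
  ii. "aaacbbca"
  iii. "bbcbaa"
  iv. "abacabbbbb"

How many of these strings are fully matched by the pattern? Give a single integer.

i. "bbbbbaa" → match
ii. "aaacbbca" → no match
iii. "bbcbaa" → no match
iv. "abacabbbbb" → no match — must end with "a"
Total matched: 1

1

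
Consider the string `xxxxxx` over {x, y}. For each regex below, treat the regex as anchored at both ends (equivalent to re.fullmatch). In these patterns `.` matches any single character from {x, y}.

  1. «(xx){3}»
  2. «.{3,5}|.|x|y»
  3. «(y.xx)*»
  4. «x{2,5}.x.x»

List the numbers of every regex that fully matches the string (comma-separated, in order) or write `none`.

1, 4

1 → match
2 → no match
3 → no match
4 → match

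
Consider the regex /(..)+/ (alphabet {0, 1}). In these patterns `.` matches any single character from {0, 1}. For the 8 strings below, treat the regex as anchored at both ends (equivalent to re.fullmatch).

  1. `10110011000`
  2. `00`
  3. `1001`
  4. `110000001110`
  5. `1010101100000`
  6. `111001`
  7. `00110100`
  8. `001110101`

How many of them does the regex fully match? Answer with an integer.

1. `10110011000` → no match
2. `00` → match
3. `1001` → match
4. `110000001110` → match
5 → no match
6. `111001` → match
7. `00110100` → match
8. `001110101` → no match
Total matched: 5

5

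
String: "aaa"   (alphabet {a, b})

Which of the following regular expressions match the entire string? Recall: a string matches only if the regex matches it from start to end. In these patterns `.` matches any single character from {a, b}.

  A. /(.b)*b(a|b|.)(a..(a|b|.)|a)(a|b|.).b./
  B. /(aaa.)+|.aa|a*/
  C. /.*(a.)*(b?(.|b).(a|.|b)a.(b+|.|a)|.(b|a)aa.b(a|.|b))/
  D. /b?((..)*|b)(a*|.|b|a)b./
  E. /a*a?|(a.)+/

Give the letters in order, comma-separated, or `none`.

B, E

A → no match
B → match
C → no match
D → no match
E → match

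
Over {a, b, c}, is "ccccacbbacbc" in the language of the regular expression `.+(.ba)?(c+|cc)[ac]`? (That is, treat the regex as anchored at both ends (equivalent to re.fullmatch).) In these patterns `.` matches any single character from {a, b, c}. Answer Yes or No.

No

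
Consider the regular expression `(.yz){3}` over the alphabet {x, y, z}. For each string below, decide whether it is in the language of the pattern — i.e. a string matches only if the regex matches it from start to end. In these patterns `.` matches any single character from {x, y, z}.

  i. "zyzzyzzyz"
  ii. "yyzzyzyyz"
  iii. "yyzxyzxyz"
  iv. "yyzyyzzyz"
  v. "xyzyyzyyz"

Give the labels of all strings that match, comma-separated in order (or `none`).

i → match
ii → match
iii → match
iv → match
v → match

i, ii, iii, iv, v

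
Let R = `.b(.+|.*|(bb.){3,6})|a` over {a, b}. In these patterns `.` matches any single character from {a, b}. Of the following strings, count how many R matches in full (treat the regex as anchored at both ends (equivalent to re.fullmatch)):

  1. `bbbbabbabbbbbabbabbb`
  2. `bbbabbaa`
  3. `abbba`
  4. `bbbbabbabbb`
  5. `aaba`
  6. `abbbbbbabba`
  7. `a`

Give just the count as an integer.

1 → match
2 → match
3 → match
4 → match
5 → no match
6 → match
7 → match
Total matched: 6

6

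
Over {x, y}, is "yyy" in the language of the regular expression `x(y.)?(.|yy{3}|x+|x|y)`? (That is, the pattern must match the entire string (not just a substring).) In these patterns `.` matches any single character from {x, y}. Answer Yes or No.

Every match must start with "x", but "yyy" does not.

No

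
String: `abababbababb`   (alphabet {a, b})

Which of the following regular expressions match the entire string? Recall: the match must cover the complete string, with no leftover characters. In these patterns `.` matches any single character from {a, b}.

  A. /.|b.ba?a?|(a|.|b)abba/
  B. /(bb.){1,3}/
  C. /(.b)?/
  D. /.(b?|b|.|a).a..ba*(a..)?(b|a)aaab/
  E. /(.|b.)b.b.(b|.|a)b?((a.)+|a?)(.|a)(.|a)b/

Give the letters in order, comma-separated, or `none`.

A → no match
B → no match — must start with `bb`
C → no match
D → no match — must end with `aaab`
E → match

E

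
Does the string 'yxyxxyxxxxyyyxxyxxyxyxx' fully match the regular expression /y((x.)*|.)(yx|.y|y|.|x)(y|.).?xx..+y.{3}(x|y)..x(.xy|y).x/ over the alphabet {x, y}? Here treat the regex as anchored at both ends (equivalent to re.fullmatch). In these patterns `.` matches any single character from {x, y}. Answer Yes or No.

Yes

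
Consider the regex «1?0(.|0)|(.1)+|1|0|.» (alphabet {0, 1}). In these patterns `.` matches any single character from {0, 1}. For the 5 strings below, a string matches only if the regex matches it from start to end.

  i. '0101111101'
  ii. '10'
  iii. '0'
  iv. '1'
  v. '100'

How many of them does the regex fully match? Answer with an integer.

4

i. '0101111101' → match
ii. '10' → no match
iii. '0' → match
iv. '1' → match
v. '100' → match
Total matched: 4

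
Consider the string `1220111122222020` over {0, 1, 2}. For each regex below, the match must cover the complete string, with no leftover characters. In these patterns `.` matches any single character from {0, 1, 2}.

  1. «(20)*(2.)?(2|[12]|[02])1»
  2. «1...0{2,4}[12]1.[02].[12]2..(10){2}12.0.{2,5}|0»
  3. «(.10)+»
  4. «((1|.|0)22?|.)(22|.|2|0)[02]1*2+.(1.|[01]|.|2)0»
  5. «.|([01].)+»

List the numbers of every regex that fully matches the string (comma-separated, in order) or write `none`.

1 → no match — must end with `1`
2 → no match
3 → no match — must end with `10`
4 → match
5 → no match

4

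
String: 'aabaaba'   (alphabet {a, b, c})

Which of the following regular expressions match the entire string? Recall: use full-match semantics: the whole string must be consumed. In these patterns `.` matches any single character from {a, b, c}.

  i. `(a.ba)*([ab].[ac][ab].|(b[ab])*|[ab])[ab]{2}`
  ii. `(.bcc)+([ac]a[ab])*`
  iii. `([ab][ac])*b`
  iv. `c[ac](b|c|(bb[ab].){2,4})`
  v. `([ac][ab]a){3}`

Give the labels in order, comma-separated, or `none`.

i → match
ii → no match
iii → no match — must end with 'b'
iv → no match — must start with 'c'
v → no match

i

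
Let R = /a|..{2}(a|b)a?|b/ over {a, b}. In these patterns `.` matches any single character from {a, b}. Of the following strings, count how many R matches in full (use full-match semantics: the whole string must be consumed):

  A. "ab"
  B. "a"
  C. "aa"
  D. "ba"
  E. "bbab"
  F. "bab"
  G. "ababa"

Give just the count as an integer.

A. "ab" → no match
B. "a" → match
C. "aa" → no match
D. "ba" → no match
E. "bbab" → match
F. "bab" → no match
G. "ababa" → match
Total matched: 3

3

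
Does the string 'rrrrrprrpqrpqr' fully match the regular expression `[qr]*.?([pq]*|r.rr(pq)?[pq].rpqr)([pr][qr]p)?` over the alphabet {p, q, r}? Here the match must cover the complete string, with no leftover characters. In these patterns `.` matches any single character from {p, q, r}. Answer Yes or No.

Yes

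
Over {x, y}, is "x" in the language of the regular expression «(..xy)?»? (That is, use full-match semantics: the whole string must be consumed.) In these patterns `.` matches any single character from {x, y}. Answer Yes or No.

No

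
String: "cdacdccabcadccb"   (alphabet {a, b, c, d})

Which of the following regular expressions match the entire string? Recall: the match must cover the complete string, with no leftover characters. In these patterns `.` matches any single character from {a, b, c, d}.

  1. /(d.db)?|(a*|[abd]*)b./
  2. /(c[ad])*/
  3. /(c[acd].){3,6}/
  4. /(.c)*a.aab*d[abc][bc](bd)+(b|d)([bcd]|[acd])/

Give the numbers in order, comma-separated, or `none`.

1 → no match
2 → no match
3 → match
4 → no match

3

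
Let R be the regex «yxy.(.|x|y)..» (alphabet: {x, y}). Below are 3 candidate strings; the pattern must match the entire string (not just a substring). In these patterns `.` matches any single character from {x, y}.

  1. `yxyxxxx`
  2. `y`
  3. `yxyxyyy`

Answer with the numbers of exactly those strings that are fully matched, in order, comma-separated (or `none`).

1 → match
2 → no match — must start with `yxy`
3 → match

1, 3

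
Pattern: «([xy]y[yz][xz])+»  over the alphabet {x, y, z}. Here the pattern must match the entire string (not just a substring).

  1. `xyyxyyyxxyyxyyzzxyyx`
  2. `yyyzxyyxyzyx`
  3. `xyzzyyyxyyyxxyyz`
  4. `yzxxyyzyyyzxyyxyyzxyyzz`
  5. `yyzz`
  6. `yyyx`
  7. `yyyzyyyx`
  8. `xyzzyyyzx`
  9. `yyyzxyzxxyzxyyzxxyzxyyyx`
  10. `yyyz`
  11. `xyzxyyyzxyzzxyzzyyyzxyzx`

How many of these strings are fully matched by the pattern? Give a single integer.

8

1 → match
2 → no match
3 → match
4 → no match
5 → match
6 → match
7 → match
8 → no match
9 → match
10 → match
11 → match
Total matched: 8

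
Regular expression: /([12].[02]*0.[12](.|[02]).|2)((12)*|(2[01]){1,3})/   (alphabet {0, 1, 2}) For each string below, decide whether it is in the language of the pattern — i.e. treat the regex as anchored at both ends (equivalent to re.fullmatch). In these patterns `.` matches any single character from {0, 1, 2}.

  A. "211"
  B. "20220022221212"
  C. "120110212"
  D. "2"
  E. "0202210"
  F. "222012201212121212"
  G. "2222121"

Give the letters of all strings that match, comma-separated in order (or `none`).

B, C, D, F

A. "211" → no match
B → match
C. "120110212" → match
D. "2" → match
E. "0202210" → no match
F → match
G. "2222121" → no match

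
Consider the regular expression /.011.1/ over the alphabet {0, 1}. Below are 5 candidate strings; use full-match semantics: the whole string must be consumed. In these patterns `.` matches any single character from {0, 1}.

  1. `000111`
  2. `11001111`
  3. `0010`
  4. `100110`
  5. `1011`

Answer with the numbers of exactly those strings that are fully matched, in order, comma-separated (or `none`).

1 → no match
2 → no match
3 → no match — must end with `1`
4 → no match — must end with `1`
5 → no match

none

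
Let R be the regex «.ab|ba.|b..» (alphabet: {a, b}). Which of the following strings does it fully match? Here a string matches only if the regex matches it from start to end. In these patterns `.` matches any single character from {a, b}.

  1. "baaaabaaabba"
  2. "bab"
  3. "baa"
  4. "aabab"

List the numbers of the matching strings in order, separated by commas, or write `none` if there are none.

2, 3

1 → no match
2 → match
3 → match
4 → no match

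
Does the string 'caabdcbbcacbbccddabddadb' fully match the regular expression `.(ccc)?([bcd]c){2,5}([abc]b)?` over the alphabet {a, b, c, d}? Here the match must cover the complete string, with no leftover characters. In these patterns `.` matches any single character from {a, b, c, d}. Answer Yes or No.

No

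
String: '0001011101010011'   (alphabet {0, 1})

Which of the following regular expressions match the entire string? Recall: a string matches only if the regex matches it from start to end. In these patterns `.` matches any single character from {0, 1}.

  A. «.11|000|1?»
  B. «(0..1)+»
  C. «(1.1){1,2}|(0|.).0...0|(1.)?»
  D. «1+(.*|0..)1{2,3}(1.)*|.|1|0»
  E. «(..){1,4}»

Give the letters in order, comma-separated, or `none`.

B

A → no match
B → match
C → no match
D → no match
E → no match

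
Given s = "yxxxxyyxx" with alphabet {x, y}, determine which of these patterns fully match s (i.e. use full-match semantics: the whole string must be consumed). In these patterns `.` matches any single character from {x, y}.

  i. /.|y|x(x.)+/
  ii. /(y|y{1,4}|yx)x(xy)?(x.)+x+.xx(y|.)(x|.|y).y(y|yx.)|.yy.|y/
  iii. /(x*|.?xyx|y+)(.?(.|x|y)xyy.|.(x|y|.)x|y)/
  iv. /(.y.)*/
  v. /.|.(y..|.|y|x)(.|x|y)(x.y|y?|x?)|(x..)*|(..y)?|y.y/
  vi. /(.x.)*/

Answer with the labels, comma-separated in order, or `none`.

vi

i → no match
ii → no match
iii → no match
iv → no match
v → no match
vi → match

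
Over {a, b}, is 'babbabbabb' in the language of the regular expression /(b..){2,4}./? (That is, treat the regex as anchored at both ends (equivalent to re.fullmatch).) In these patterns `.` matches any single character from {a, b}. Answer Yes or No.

Yes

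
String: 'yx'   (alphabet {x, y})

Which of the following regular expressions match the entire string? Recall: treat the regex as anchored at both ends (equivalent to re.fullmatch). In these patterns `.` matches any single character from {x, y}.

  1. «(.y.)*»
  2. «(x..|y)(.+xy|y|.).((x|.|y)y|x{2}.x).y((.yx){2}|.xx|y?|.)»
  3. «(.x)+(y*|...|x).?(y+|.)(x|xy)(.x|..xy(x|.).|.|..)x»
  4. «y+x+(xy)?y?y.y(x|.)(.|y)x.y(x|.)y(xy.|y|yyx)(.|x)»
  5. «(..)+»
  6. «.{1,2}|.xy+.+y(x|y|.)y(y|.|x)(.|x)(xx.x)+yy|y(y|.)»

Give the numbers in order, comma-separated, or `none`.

5, 6

1 → no match
2 → no match
3 → no match
4 → no match
5 → match
6 → match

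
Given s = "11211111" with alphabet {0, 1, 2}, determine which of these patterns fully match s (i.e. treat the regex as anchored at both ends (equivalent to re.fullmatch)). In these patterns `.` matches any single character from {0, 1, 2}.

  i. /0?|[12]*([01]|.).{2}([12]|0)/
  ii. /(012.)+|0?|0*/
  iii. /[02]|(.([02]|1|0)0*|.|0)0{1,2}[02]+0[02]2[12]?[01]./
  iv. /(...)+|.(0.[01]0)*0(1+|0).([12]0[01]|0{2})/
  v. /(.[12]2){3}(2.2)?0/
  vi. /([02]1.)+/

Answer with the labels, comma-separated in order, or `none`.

i

i → match
ii → no match
iii → no match
iv → no match
v → no match — must end with "0"
vi → no match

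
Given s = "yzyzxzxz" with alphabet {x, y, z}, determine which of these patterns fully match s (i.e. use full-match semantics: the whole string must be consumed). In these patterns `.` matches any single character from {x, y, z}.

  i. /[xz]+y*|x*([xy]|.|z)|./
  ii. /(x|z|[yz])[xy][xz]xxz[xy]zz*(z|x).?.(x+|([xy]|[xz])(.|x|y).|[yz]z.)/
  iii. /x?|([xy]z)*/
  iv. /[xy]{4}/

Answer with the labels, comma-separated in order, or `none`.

i → no match
ii → no match
iii → match
iv → no match

iii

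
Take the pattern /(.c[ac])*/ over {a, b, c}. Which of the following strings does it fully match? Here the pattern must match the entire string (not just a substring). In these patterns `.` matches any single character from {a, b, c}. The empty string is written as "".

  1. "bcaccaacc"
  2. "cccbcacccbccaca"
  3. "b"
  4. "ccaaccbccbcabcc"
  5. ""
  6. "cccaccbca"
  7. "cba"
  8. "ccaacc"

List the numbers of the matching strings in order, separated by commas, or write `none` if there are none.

1, 2, 4, 5, 6, 8

1 → match
2 → match
3 → no match
4 → match
5 → match
6 → match
7 → no match
8 → match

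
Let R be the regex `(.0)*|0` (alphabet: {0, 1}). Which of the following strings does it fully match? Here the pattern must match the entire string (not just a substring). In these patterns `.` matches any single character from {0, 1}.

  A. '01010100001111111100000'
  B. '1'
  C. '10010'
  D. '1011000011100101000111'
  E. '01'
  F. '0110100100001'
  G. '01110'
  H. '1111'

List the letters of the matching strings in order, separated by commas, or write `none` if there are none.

none

A → no match
B. '1' → no match
C. '10010' → no match
D → no match
E. '01' → no match
F → no match
G. '01110' → no match
H. '1111' → no match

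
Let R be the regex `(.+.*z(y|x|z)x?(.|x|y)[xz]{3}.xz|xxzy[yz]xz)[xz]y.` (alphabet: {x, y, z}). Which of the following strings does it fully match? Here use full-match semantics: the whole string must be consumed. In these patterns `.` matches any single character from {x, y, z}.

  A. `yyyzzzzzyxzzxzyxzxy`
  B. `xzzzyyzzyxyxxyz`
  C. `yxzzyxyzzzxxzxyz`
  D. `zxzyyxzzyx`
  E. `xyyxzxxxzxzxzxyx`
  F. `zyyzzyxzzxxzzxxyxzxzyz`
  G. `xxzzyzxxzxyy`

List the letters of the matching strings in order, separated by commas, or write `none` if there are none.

A → no match
B → no match
C → match
D → no match
E → match
F → no match
G → no match

C, E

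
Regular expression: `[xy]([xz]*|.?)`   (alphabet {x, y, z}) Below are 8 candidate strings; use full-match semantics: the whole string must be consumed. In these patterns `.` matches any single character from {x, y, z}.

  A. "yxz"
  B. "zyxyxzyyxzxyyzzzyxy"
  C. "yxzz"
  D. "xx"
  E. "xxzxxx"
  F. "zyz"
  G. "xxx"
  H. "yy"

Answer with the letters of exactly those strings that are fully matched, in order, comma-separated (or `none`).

A → match
B → no match
C → match
D → match
E → match
F → no match
G → match
H → match

A, C, D, E, G, H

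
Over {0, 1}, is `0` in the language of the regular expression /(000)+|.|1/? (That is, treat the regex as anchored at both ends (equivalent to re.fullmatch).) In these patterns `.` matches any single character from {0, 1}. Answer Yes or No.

Yes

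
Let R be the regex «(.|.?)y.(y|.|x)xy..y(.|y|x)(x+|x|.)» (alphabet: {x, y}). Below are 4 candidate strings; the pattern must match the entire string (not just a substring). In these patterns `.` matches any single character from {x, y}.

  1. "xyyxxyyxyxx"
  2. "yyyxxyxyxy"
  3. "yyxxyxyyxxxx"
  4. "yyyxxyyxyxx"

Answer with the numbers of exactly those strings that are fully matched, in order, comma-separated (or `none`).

1 → match
2 → no match
3 → match
4 → match

1, 3, 4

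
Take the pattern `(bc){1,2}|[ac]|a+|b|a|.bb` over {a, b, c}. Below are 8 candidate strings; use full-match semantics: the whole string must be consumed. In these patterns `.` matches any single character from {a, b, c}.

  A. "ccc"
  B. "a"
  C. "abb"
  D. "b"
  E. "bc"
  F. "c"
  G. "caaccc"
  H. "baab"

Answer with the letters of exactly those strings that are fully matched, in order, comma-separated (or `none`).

B, C, D, E, F

A. "ccc" → no match
B. "a" → match
C. "abb" → match
D. "b" → match
E. "bc" → match
F. "c" → match
G. "caaccc" → no match
H. "baab" → no match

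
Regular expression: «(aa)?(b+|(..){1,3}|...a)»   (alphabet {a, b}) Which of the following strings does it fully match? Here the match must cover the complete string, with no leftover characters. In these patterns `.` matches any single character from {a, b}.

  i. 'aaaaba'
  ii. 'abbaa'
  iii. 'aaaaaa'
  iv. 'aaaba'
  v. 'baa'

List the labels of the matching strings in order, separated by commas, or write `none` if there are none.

i → match
ii → no match
iii → match
iv → no match
v → no match

i, iii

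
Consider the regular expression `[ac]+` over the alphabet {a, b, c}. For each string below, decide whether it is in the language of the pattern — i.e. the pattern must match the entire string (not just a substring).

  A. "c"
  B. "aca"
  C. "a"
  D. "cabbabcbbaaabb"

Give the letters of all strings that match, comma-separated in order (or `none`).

A → match
B → match
C → match
D → no match

A, B, C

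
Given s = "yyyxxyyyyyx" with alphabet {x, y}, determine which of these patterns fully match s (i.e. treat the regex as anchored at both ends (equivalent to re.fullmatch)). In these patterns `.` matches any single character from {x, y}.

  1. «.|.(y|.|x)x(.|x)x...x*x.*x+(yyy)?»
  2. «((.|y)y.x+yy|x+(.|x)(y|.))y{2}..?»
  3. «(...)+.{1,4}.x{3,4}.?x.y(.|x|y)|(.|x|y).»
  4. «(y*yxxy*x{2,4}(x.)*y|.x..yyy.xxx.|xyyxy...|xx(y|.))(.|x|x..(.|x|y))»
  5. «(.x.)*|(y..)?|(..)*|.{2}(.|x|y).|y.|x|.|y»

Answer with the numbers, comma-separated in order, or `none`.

2

1 → no match
2 → match
3 → no match
4 → no match
5 → no match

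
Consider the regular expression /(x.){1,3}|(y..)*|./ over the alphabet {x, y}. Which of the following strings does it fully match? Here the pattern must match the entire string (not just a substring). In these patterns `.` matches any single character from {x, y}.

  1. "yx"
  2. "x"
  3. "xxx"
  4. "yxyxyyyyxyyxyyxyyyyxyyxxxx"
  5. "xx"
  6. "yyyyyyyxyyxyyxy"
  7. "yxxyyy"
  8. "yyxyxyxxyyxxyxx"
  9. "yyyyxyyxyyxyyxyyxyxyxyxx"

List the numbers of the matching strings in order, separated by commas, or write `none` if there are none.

2, 5, 6, 7

1 → no match
2 → match
3 → no match
4 → no match
5 → match
6 → match
7 → match
8 → no match
9 → no match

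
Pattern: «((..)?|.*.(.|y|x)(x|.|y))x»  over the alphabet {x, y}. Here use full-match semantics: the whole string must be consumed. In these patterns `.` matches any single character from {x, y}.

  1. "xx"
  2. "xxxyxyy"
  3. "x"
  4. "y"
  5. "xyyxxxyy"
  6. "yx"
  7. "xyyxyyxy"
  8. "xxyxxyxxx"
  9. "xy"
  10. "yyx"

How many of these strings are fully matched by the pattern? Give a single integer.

3

1 → no match
2 → no match — must end with "x"
3 → match
4 → no match — must end with "x"
5 → no match — must end with "x"
6 → no match
7 → no match — must end with "x"
8 → match
9 → no match — must end with "x"
10 → match
Total matched: 3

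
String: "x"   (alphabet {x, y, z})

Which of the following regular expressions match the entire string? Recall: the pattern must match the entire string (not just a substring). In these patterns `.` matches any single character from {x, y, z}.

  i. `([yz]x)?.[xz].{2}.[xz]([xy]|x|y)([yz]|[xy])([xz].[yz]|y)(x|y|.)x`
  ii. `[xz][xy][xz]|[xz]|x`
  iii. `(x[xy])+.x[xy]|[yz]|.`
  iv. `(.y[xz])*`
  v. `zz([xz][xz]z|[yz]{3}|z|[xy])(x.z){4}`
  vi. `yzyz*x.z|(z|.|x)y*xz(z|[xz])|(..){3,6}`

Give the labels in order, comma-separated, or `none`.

i → no match
ii → match
iii → match
iv → no match
v → no match — must start with "zz"
vi → no match

ii, iii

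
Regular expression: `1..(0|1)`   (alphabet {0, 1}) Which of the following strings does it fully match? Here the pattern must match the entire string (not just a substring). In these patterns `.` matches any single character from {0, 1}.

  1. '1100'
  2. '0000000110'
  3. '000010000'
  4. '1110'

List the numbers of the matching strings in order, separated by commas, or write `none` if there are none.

1, 4

1 → match
2 → no match — must start with '1'
3 → no match — must start with '1'
4 → match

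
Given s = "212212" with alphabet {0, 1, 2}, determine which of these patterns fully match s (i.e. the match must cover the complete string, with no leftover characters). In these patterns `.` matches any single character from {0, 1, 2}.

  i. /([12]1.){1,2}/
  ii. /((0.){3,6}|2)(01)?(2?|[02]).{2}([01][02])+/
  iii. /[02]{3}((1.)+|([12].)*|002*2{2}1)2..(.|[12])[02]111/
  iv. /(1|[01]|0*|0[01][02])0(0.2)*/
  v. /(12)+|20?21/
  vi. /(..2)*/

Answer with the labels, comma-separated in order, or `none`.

i, vi

i → match
ii → no match
iii → no match — must end with "111"
iv → no match
v → no match
vi → match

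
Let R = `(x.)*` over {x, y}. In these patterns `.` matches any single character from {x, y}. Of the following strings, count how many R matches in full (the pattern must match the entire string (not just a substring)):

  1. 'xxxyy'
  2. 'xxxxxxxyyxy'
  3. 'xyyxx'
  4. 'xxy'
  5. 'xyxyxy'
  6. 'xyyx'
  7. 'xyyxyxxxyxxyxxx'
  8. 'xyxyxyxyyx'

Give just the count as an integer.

1 → no match
2 → no match
3 → no match
4 → no match
5 → match
6 → no match
7 → no match
8 → no match
Total matched: 1

1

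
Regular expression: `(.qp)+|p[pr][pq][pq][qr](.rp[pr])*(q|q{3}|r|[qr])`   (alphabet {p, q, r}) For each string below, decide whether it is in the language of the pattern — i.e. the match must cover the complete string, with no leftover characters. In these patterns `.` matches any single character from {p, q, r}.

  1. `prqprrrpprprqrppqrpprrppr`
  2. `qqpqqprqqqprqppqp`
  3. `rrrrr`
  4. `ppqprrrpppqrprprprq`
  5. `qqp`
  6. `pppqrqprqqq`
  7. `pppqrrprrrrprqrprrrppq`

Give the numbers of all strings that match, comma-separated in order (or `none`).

5

1 → no match
2 → no match
3 → no match
4 → no match
5 → match
6 → no match
7 → no match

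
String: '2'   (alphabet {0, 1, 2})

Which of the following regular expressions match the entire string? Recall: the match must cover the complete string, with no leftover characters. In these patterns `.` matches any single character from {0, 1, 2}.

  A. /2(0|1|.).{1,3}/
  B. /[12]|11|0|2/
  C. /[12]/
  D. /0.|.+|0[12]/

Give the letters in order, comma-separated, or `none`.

B, C, D

A → no match
B → match
C → match
D → match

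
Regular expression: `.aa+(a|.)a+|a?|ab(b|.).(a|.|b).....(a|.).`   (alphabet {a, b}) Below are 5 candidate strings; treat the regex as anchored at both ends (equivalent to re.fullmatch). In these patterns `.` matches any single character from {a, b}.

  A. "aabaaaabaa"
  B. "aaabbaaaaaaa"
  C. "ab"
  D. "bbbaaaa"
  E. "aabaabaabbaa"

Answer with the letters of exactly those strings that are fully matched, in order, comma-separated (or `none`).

none

A → no match
B → no match
C → no match
D → no match
E → no match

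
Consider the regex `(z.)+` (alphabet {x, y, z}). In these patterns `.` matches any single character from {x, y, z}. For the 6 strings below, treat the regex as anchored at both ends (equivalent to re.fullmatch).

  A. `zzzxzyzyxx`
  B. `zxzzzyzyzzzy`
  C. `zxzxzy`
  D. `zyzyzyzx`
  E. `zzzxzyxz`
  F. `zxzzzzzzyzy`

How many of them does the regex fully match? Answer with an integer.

A → no match
B → match
C → match
D → match
E → no match
F → no match
Total matched: 3

3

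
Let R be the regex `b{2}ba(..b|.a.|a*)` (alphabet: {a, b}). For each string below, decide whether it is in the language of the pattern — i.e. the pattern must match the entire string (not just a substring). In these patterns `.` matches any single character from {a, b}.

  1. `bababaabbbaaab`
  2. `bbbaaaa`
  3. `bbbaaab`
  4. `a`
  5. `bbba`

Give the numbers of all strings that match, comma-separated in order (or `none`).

1 → no match
2. `bbbaaaa` → match
3. `bbbaaab` → match
4. `a` → no match — must start with `b`
5. `bbba` → match

2, 3, 5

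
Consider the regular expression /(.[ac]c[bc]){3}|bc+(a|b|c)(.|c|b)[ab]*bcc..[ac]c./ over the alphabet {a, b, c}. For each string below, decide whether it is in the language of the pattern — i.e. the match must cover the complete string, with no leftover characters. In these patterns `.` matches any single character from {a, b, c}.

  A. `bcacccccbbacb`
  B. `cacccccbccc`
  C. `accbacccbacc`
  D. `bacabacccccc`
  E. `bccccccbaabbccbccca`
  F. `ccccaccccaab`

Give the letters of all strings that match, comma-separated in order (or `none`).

A → no match
B → no match
C → match
D → no match
E → match
F → no match

C, E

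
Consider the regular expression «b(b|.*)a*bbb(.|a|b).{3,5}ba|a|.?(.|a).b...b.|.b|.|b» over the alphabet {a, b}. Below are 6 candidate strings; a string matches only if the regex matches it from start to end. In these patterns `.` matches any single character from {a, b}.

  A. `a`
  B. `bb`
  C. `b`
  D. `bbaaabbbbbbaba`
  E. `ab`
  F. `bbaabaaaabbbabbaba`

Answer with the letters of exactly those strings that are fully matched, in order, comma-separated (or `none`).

A, B, C, D, E, F

A → match
B → match
C → match
D → match
E → match
F → match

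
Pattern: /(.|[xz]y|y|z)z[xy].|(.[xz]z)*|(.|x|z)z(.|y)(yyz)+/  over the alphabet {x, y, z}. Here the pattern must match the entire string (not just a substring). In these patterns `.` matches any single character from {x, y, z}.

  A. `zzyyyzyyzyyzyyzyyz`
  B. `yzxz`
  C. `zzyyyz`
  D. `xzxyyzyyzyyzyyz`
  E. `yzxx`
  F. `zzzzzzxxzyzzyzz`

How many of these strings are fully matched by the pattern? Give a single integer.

A → match
B → match
C → match
D → match
E → match
F → match
Total matched: 6

6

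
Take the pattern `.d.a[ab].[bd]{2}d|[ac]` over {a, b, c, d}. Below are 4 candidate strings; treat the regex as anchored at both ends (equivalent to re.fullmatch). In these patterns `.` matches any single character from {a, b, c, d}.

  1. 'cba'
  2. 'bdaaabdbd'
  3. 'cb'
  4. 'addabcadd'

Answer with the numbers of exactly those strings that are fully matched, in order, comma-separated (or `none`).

1 → no match
2 → match
3 → no match
4 → no match

2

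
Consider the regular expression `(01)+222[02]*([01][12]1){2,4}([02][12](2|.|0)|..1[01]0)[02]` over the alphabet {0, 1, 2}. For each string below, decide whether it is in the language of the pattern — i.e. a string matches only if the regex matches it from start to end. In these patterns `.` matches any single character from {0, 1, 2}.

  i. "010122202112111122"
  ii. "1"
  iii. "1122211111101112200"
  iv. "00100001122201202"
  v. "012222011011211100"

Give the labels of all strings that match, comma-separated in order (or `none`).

i → no match
ii → no match — must start with "01"
iii → no match — must start with "01"
iv → no match — must start with "01"
v → match

v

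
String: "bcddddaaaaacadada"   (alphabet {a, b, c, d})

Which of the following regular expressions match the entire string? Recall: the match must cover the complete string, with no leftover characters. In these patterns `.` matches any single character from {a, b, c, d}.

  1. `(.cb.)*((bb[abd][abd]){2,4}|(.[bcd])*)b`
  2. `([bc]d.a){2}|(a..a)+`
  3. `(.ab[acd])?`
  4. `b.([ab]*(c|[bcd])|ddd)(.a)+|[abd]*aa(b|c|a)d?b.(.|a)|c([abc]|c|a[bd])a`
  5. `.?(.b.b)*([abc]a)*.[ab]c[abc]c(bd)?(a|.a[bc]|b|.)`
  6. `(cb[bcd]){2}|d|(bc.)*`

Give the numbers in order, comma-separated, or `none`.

4

1 → no match — must end with "b"
2 → no match
3 → no match
4 → match
5 → no match
6 → no match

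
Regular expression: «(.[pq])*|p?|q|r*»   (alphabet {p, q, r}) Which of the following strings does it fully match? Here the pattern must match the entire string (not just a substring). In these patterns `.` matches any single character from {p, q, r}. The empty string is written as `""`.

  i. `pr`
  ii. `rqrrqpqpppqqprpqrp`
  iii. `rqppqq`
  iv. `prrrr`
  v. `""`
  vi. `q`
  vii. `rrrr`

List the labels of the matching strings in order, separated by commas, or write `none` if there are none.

i → no match
ii → no match
iii → match
iv → no match
v → match
vi → match
vii → match

iii, v, vi, vii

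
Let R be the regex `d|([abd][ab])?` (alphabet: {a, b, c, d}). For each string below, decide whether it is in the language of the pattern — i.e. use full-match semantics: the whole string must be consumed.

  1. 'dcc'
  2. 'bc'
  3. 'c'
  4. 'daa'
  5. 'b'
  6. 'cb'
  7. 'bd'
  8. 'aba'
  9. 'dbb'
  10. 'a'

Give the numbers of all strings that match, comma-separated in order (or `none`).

none

1 → no match
2 → no match
3 → no match
4 → no match
5 → no match
6 → no match
7 → no match
8 → no match
9 → no match
10 → no match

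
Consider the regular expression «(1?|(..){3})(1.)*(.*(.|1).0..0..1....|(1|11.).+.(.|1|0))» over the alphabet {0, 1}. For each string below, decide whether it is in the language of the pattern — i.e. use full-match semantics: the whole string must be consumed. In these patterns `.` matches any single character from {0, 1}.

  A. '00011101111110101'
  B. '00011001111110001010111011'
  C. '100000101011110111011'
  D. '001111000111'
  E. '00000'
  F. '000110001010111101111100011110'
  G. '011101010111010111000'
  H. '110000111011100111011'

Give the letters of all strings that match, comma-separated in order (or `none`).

A → no match
B → no match
C → match
D. '001111000111' → no match
E. '00000' → no match
F → no match
G → no match
H → match

C, H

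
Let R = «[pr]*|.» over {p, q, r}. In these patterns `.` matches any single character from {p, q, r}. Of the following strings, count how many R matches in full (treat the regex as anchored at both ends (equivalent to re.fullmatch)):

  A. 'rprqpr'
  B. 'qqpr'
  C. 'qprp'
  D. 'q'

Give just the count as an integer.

1

A. 'rprqpr' → no match
B. 'qqpr' → no match
C. 'qprp' → no match
D. 'q' → match
Total matched: 1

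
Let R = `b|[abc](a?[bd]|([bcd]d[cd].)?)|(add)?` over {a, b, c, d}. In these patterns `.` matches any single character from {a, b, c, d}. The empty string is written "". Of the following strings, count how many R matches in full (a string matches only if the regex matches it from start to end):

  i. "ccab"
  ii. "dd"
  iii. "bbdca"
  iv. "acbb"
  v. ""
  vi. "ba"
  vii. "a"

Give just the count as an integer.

i → no match
ii → no match
iii → match
iv → no match
v → match
vi → no match
vii → match
Total matched: 3

3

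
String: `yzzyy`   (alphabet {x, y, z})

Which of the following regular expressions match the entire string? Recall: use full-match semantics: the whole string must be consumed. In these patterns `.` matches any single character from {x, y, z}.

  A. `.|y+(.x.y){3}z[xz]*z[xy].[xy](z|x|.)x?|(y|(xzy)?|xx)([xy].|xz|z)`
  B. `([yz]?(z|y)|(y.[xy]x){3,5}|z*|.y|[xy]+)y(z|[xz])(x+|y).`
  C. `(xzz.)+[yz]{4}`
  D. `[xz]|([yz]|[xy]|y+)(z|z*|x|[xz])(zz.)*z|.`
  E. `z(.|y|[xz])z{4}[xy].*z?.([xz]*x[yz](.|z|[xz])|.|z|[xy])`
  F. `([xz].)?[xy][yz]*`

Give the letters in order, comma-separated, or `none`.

F

A → no match
B → no match
C → no match — must start with `xzz`
D → no match
E → no match — must start with `z`
F → match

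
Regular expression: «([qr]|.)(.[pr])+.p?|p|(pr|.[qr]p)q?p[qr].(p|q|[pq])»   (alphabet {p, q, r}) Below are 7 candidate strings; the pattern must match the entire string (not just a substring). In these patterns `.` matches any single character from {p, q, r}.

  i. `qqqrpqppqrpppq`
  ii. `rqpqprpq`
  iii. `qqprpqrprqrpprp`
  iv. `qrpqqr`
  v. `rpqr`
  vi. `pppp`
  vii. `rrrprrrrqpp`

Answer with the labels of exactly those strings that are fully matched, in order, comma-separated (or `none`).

ii, iii, vi

i → no match
ii → match
iii → match
iv → no match
v → no match
vi → match
vii → no match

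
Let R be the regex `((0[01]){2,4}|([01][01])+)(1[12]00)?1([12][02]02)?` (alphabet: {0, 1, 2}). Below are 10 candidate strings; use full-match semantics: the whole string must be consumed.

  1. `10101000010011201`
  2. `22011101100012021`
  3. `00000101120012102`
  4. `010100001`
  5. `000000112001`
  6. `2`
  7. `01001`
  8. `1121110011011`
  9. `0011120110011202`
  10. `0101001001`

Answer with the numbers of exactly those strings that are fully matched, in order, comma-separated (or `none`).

1 → no match
2 → no match
3 → no match
4 → match
5 → no match
6 → no match
7 → match
8 → no match
9 → no match
10 → no match

4, 7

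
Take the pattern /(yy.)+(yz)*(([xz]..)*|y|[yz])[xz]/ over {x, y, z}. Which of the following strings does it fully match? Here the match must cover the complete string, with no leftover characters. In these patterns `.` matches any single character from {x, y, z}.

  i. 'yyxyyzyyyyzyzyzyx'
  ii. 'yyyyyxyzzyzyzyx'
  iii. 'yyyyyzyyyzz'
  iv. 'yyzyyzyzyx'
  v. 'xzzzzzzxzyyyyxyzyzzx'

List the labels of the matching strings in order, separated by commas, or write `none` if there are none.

i, iii, iv

i → match
ii → no match
iii → match
iv → match
v → no match — must start with 'yy'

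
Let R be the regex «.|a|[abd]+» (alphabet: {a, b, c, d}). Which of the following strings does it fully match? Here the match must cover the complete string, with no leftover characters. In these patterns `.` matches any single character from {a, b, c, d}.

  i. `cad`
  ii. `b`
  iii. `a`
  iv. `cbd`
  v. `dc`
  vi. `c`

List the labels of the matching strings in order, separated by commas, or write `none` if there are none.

i. `cad` → no match
ii. `b` → match
iii. `a` → match
iv. `cbd` → no match
v. `dc` → no match
vi. `c` → match

ii, iii, vi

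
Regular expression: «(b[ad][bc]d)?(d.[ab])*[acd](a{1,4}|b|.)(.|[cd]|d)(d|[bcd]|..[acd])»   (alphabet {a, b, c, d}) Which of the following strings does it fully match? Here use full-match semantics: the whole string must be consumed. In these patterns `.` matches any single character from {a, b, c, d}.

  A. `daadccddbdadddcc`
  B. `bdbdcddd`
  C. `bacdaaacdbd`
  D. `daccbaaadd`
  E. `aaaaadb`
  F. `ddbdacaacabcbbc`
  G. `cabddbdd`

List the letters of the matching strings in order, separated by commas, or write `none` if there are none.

A → no match
B → match
C → match
D → no match
E → match
F → no match
G → no match

B, C, E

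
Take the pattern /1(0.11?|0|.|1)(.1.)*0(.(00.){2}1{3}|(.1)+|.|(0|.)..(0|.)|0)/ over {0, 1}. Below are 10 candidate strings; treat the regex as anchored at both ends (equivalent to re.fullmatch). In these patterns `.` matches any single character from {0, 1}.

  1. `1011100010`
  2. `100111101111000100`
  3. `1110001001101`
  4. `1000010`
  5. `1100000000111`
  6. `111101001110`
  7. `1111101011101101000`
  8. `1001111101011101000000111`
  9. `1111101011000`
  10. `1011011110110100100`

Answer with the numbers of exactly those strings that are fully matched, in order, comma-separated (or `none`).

1, 2, 4, 5, 7, 8, 9

1 → match
2 → match
3 → no match
4 → match
5 → match
6 → no match
7 → match
8 → match
9 → match
10 → no match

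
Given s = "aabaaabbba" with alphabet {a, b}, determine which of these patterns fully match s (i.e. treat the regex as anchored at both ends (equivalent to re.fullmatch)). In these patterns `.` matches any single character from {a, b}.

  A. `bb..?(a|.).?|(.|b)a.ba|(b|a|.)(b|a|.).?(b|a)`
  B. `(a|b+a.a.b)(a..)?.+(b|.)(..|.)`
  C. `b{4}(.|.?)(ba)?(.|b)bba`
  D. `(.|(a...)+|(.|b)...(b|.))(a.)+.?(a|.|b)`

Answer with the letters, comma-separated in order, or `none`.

B

A → no match
B → match
C → no match — must start with "b"
D → no match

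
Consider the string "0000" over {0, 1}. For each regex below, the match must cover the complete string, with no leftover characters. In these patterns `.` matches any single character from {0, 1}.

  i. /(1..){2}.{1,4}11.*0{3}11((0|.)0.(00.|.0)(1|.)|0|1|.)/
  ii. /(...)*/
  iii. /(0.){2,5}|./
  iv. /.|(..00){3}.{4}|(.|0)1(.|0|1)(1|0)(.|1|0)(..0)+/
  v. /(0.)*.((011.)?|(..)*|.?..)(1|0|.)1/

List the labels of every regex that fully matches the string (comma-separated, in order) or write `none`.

i → no match — must start with "1"
ii → no match
iii → match
iv → no match
v → no match — must end with "1"

iii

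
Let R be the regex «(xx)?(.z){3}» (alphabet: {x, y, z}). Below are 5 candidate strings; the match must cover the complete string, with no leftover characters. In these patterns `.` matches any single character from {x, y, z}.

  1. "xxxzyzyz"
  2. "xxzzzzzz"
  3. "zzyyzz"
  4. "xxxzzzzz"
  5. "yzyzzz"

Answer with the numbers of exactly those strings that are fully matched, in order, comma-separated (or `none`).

1, 2, 4, 5

1. "xxxzyzyz" → match
2. "xxzzzzzz" → match
3. "zzyyzz" → no match
4. "xxxzzzzz" → match
5. "yzyzzz" → match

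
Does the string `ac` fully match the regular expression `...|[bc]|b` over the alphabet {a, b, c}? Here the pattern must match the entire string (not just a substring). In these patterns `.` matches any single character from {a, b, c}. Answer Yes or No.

No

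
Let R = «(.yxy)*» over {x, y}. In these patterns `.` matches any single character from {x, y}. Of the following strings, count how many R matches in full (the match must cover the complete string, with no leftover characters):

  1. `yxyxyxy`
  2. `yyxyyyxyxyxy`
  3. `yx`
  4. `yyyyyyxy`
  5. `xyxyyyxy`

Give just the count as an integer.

2

1. `yxyxyxy` → no match
2. `yyxyyyxyxyxy` → match
3. `yx` → no match
4. `yyyyyyxy` → no match
5. `xyxyyyxy` → match
Total matched: 2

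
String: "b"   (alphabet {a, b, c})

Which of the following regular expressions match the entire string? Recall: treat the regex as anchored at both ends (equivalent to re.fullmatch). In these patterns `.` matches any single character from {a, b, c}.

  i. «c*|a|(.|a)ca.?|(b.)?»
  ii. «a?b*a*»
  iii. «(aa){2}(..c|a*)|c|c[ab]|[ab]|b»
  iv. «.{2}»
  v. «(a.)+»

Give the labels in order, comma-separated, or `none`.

i → no match
ii → match
iii → match
iv → no match
v → no match — must start with "a"

ii, iii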